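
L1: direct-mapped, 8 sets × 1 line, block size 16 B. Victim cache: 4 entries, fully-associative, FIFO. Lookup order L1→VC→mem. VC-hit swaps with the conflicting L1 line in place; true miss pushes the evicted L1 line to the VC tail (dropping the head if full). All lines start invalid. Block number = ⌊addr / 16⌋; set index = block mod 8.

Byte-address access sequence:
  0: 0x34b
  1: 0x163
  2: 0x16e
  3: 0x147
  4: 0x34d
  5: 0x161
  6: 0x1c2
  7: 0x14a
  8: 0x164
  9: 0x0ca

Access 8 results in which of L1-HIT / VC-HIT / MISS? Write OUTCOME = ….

OUTCOME = L1-HIT

0: 0x34b (blk 52, set 4) → MISS  vc=[]
1: 0x163 (blk 22, set 6) → MISS  vc=[]
2: 0x16e (blk 22, set 6) → L1-HIT  vc=[]
3: 0x147 (blk 20, set 4) → MISS  vc=[52]
4: 0x34d (blk 52, set 4) → VC-HIT  vc=[20]
5: 0x161 (blk 22, set 6) → L1-HIT  vc=[20]
6: 0x1c2 (blk 28, set 4) → MISS  vc=[20, 52]
7: 0x14a (blk 20, set 4) → VC-HIT  vc=[28, 52]
8: 0x164 (blk 22, set 6) → L1-HIT  vc=[28, 52]
9: 0xca (blk 12, set 4) → MISS  vc=[28, 52, 20]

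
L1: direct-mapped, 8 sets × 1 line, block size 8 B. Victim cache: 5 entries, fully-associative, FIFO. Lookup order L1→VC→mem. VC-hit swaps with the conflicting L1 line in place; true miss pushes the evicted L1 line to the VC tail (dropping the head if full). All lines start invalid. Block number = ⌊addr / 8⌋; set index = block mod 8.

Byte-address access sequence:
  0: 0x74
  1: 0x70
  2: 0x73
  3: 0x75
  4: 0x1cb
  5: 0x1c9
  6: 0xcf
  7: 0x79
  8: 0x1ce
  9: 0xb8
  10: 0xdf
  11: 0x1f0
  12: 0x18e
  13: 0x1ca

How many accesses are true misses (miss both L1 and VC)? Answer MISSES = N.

MISSES = 8

#0 0x74→b14/s6 MISS; vc=[]
#1 0x70→b14/s6 L1-HIT; vc=[]
#2 0x73→b14/s6 L1-HIT; vc=[]
#3 0x75→b14/s6 L1-HIT; vc=[]
#4 0x1cb→b57/s1 MISS; vc=[]
#5 0x1c9→b57/s1 L1-HIT; vc=[]
#6 0xcf→b25/s1 MISS; vc=[57]
#7 0x79→b15/s7 MISS; vc=[57]
#8 0x1ce→b57/s1 VC-HIT; vc=[25]
#9 0xb8→b23/s7 MISS; vc=[25,15]
#10 0xdf→b27/s3 MISS; vc=[25,15]
#11 0x1f0→b62/s6 MISS; vc=[25,15,14]
#12 0x18e→b49/s1 MISS; vc=[25,15,14,57]
#13 0x1ca→b57/s1 VC-HIT; vc=[25,15,14,49]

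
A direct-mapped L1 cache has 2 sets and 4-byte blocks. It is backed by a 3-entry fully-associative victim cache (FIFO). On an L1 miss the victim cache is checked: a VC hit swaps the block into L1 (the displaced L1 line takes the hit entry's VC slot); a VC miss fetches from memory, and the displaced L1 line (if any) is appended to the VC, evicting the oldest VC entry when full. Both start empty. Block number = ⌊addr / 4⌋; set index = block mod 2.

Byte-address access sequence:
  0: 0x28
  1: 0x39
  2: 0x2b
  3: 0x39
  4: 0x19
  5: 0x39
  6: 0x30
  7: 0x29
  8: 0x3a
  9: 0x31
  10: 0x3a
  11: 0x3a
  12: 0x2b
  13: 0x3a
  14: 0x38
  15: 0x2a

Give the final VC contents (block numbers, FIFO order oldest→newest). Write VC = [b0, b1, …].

  [0] addr=0x28 blk=10 s=0: MISS | VC []
  [1] addr=0x39 blk=14 s=0: MISS | VC [10]
  [2] addr=0x2b blk=10 s=0: VC-HIT | VC [14]
  [3] addr=0x39 blk=14 s=0: VC-HIT | VC [10]
  [4] addr=0x19 blk=6 s=0: MISS | VC [10, 14]
  [5] addr=0x39 blk=14 s=0: VC-HIT | VC [10, 6]
  [6] addr=0x30 blk=12 s=0: MISS | VC [10, 6, 14]
  [7] addr=0x29 blk=10 s=0: VC-HIT | VC [12, 6, 14]
  [8] addr=0x3a blk=14 s=0: VC-HIT | VC [12, 6, 10]
  [9] addr=0x31 blk=12 s=0: VC-HIT | VC [14, 6, 10]
  [10] addr=0x3a blk=14 s=0: VC-HIT | VC [12, 6, 10]
  [11] addr=0x3a blk=14 s=0: L1-HIT | VC [12, 6, 10]
  [12] addr=0x2b blk=10 s=0: VC-HIT | VC [12, 6, 14]
  [13] addr=0x3a blk=14 s=0: VC-HIT | VC [12, 6, 10]
  [14] addr=0x38 blk=14 s=0: L1-HIT | VC [12, 6, 10]
  [15] addr=0x2a blk=10 s=0: VC-HIT | VC [12, 6, 14]

VC = [12, 6, 14]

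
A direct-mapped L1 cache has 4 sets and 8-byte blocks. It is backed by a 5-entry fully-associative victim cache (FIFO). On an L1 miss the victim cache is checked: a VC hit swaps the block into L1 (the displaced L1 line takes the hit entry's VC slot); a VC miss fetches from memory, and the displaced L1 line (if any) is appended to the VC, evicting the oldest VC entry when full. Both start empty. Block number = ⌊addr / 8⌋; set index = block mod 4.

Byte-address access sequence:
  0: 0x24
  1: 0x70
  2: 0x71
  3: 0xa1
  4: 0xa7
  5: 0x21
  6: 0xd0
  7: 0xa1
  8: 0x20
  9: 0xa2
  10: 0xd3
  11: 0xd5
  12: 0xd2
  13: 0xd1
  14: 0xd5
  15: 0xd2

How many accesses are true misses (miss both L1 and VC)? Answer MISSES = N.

MISSES = 4

#0 0x24→b4/s0 MISS; vc=[]
#1 0x70→b14/s2 MISS; vc=[]
#2 0x71→b14/s2 L1-HIT; vc=[]
#3 0xa1→b20/s0 MISS; vc=[4]
#4 0xa7→b20/s0 L1-HIT; vc=[4]
#5 0x21→b4/s0 VC-HIT; vc=[20]
#6 0xd0→b26/s2 MISS; vc=[20,14]
#7 0xa1→b20/s0 VC-HIT; vc=[4,14]
#8 0x20→b4/s0 VC-HIT; vc=[20,14]
#9 0xa2→b20/s0 VC-HIT; vc=[4,14]
#10 0xd3→b26/s2 L1-HIT; vc=[4,14]
#11 0xd5→b26/s2 L1-HIT; vc=[4,14]
#12 0xd2→b26/s2 L1-HIT; vc=[4,14]
#13 0xd1→b26/s2 L1-HIT; vc=[4,14]
#14 0xd5→b26/s2 L1-HIT; vc=[4,14]
#15 0xd2→b26/s2 L1-HIT; vc=[4,14]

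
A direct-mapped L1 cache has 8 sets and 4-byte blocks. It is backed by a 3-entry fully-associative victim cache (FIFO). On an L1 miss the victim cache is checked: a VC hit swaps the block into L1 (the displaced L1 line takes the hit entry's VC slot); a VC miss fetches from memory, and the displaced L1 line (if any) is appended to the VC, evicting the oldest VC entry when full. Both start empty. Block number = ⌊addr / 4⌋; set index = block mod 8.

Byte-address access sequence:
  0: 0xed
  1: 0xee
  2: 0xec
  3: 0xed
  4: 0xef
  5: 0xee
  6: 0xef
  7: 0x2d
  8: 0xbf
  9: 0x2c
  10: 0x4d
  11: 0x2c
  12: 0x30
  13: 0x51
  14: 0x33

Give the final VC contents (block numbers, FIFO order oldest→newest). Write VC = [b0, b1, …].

#0 0xed→b59/s3 MISS; vc=[]
#1 0xee→b59/s3 L1-HIT; vc=[]
#2 0xec→b59/s3 L1-HIT; vc=[]
#3 0xed→b59/s3 L1-HIT; vc=[]
#4 0xef→b59/s3 L1-HIT; vc=[]
#5 0xee→b59/s3 L1-HIT; vc=[]
#6 0xef→b59/s3 L1-HIT; vc=[]
#7 0x2d→b11/s3 MISS; vc=[59]
#8 0xbf→b47/s7 MISS; vc=[59]
#9 0x2c→b11/s3 L1-HIT; vc=[59]
#10 0x4d→b19/s3 MISS; vc=[59,11]
#11 0x2c→b11/s3 VC-HIT; vc=[59,19]
#12 0x30→b12/s4 MISS; vc=[59,19]
#13 0x51→b20/s4 MISS; vc=[59,19,12]
#14 0x33→b12/s4 VC-HIT; vc=[59,19,20]

VC = [59, 19, 20]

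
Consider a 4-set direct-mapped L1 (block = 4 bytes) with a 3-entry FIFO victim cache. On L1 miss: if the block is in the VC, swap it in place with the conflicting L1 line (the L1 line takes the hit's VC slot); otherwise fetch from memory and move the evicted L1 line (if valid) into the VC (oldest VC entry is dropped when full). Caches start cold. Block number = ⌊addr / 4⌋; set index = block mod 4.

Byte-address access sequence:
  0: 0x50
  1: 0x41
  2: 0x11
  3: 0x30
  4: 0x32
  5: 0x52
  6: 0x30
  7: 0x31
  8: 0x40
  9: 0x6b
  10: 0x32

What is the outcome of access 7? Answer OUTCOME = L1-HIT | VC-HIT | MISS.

#0 0x50→b20/s0 MISS; vc=[]
#1 0x41→b16/s0 MISS; vc=[20]
#2 0x11→b4/s0 MISS; vc=[20,16]
#3 0x30→b12/s0 MISS; vc=[20,16,4]
#4 0x32→b12/s0 L1-HIT; vc=[20,16,4]
#5 0x52→b20/s0 VC-HIT; vc=[12,16,4]
#6 0x30→b12/s0 VC-HIT; vc=[20,16,4]
#7 0x31→b12/s0 L1-HIT; vc=[20,16,4]
#8 0x40→b16/s0 VC-HIT; vc=[20,12,4]
#9 0x6b→b26/s2 MISS; vc=[20,12,4]
#10 0x32→b12/s0 VC-HIT; vc=[20,16,4]

OUTCOME = L1-HIT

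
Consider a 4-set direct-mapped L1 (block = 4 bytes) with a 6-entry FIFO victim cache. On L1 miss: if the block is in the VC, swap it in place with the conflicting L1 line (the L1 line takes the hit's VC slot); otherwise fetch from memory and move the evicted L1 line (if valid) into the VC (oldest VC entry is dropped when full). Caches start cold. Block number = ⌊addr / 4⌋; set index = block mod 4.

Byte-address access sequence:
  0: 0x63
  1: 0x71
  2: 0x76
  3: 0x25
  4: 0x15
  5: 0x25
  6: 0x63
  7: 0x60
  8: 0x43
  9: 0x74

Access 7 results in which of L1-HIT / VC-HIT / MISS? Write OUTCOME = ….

0: 0x63 (blk 24, set 0) → MISS  vc=[]
1: 0x71 (blk 28, set 0) → MISS  vc=[24]
2: 0x76 (blk 29, set 1) → MISS  vc=[24]
3: 0x25 (blk 9, set 1) → MISS  vc=[24, 29]
4: 0x15 (blk 5, set 1) → MISS  vc=[24, 29, 9]
5: 0x25 (blk 9, set 1) → VC-HIT  vc=[24, 29, 5]
6: 0x63 (blk 24, set 0) → VC-HIT  vc=[28, 29, 5]
7: 0x60 (blk 24, set 0) → L1-HIT  vc=[28, 29, 5]
8: 0x43 (blk 16, set 0) → MISS  vc=[28, 29, 5, 24]
9: 0x74 (blk 29, set 1) → VC-HIT  vc=[28, 9, 5, 24]

OUTCOME = L1-HIT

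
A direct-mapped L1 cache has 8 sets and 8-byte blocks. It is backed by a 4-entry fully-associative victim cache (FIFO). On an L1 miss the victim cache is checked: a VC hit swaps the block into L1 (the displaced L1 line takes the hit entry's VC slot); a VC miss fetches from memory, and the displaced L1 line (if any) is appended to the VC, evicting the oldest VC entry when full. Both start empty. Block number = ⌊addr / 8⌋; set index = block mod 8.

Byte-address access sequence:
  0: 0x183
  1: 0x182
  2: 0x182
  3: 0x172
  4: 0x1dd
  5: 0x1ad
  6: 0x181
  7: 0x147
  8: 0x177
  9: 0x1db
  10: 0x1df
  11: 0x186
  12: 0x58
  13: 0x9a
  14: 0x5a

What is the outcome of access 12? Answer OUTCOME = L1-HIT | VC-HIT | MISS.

OUTCOME = MISS

#0 0x183→b48/s0 MISS; vc=[]
#1 0x182→b48/s0 L1-HIT; vc=[]
#2 0x182→b48/s0 L1-HIT; vc=[]
#3 0x172→b46/s6 MISS; vc=[]
#4 0x1dd→b59/s3 MISS; vc=[]
#5 0x1ad→b53/s5 MISS; vc=[]
#6 0x181→b48/s0 L1-HIT; vc=[]
#7 0x147→b40/s0 MISS; vc=[48]
#8 0x177→b46/s6 L1-HIT; vc=[48]
#9 0x1db→b59/s3 L1-HIT; vc=[48]
#10 0x1df→b59/s3 L1-HIT; vc=[48]
#11 0x186→b48/s0 VC-HIT; vc=[40]
#12 0x58→b11/s3 MISS; vc=[40,59]
#13 0x9a→b19/s3 MISS; vc=[40,59,11]
#14 0x5a→b11/s3 VC-HIT; vc=[40,59,19]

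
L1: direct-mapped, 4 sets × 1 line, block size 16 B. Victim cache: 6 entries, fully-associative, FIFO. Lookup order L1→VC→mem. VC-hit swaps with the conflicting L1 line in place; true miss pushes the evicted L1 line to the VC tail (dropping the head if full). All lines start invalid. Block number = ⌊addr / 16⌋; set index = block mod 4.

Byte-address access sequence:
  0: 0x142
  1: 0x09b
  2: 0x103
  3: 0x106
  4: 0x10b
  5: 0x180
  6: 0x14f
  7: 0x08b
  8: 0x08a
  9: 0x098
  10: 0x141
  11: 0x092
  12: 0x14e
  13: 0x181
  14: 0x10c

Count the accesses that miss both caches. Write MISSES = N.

#0 0x142→b20/s0 MISS; vc=[]
#1 0x9b→b9/s1 MISS; vc=[]
#2 0x103→b16/s0 MISS; vc=[20]
#3 0x106→b16/s0 L1-HIT; vc=[20]
#4 0x10b→b16/s0 L1-HIT; vc=[20]
#5 0x180→b24/s0 MISS; vc=[20,16]
#6 0x14f→b20/s0 VC-HIT; vc=[24,16]
#7 0x8b→b8/s0 MISS; vc=[24,16,20]
#8 0x8a→b8/s0 L1-HIT; vc=[24,16,20]
#9 0x98→b9/s1 L1-HIT; vc=[24,16,20]
#10 0x141→b20/s0 VC-HIT; vc=[24,16,8]
#11 0x92→b9/s1 L1-HIT; vc=[24,16,8]
#12 0x14e→b20/s0 L1-HIT; vc=[24,16,8]
#13 0x181→b24/s0 VC-HIT; vc=[20,16,8]
#14 0x10c→b16/s0 VC-HIT; vc=[20,24,8]

MISSES = 5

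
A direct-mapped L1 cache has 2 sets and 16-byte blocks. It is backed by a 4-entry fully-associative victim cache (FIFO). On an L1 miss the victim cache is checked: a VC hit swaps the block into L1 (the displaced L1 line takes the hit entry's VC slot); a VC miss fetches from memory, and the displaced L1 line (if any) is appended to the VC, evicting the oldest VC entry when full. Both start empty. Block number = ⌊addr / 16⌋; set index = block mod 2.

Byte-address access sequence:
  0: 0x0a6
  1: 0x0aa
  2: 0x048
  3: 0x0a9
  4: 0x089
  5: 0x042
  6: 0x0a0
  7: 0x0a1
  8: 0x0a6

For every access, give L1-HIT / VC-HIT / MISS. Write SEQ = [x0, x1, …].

SEQ = [MISS, L1-HIT, MISS, VC-HIT, MISS, VC-HIT, VC-HIT, L1-HIT, L1-HIT]

  [0] addr=0xa6 blk=10 s=0: MISS | VC []
  [1] addr=0xaa blk=10 s=0: L1-HIT | VC []
  [2] addr=0x48 blk=4 s=0: MISS | VC [10]
  [3] addr=0xa9 blk=10 s=0: VC-HIT | VC [4]
  [4] addr=0x89 blk=8 s=0: MISS | VC [4, 10]
  [5] addr=0x42 blk=4 s=0: VC-HIT | VC [8, 10]
  [6] addr=0xa0 blk=10 s=0: VC-HIT | VC [8, 4]
  [7] addr=0xa1 blk=10 s=0: L1-HIT | VC [8, 4]
  [8] addr=0xa6 blk=10 s=0: L1-HIT | VC [8, 4]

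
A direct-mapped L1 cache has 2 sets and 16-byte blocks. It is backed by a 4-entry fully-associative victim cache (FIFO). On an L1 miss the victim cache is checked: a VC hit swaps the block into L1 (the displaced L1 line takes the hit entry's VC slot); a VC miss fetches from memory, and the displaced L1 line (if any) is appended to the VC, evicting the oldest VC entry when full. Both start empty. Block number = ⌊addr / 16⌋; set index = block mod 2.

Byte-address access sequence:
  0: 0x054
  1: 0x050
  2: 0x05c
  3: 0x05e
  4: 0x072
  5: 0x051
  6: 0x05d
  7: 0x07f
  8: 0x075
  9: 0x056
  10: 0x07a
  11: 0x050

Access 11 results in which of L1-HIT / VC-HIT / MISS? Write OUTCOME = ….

  [0] addr=0x54 blk=5 s=1: MISS | VC []
  [1] addr=0x50 blk=5 s=1: L1-HIT | VC []
  [2] addr=0x5c blk=5 s=1: L1-HIT | VC []
  [3] addr=0x5e blk=5 s=1: L1-HIT | VC []
  [4] addr=0x72 blk=7 s=1: MISS | VC [5]
  [5] addr=0x51 blk=5 s=1: VC-HIT | VC [7]
  [6] addr=0x5d blk=5 s=1: L1-HIT | VC [7]
  [7] addr=0x7f blk=7 s=1: VC-HIT | VC [5]
  [8] addr=0x75 blk=7 s=1: L1-HIT | VC [5]
  [9] addr=0x56 blk=5 s=1: VC-HIT | VC [7]
  [10] addr=0x7a blk=7 s=1: VC-HIT | VC [5]
  [11] addr=0x50 blk=5 s=1: VC-HIT | VC [7]

OUTCOME = VC-HIT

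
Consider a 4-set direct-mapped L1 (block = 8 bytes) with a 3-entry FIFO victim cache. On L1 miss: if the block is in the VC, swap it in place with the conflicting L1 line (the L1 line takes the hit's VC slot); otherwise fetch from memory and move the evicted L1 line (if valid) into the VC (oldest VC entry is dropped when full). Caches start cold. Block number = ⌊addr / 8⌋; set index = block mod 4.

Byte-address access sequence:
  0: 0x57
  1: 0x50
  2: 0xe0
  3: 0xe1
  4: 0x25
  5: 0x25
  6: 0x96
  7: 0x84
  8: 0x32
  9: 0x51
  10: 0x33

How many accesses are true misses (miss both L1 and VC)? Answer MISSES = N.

  [0] addr=0x57 blk=10 s=2: MISS | VC []
  [1] addr=0x50 blk=10 s=2: L1-HIT | VC []
  [2] addr=0xe0 blk=28 s=0: MISS | VC []
  [3] addr=0xe1 blk=28 s=0: L1-HIT | VC []
  [4] addr=0x25 blk=4 s=0: MISS | VC [28]
  [5] addr=0x25 blk=4 s=0: L1-HIT | VC [28]
  [6] addr=0x96 blk=18 s=2: MISS | VC [28, 10]
  [7] addr=0x84 blk=16 s=0: MISS | VC [28, 10, 4]
  [8] addr=0x32 blk=6 s=2: MISS | VC [10, 4, 18]
  [9] addr=0x51 blk=10 s=2: VC-HIT | VC [6, 4, 18]
  [10] addr=0x33 blk=6 s=2: VC-HIT | VC [10, 4, 18]

MISSES = 6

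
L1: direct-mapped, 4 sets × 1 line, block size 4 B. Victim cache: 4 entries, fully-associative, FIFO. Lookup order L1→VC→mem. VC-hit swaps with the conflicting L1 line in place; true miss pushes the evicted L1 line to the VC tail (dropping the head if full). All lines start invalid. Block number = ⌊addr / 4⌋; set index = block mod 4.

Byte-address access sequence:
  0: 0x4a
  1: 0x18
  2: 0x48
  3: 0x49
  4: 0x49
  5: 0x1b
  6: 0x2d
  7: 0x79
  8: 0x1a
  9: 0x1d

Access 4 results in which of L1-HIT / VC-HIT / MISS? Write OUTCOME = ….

OUTCOME = L1-HIT

  [0] addr=0x4a blk=18 s=2: MISS | VC []
  [1] addr=0x18 blk=6 s=2: MISS | VC [18]
  [2] addr=0x48 blk=18 s=2: VC-HIT | VC [6]
  [3] addr=0x49 blk=18 s=2: L1-HIT | VC [6]
  [4] addr=0x49 blk=18 s=2: L1-HIT | VC [6]
  [5] addr=0x1b blk=6 s=2: VC-HIT | VC [18]
  [6] addr=0x2d blk=11 s=3: MISS | VC [18]
  [7] addr=0x79 blk=30 s=2: MISS | VC [18, 6]
  [8] addr=0x1a blk=6 s=2: VC-HIT | VC [18, 30]
  [9] addr=0x1d blk=7 s=3: MISS | VC [18, 30, 11]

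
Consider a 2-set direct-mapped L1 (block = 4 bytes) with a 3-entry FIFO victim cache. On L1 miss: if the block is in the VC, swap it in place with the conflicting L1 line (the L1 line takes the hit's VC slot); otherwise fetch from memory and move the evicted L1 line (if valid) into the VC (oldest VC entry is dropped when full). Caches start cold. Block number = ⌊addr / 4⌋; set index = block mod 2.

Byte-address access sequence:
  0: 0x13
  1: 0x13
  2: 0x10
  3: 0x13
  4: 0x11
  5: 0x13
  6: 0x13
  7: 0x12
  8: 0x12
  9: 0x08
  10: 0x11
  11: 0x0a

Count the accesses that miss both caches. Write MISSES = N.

  [0] addr=0x13 blk=4 s=0: MISS | VC []
  [1] addr=0x13 blk=4 s=0: L1-HIT | VC []
  [2] addr=0x10 blk=4 s=0: L1-HIT | VC []
  [3] addr=0x13 blk=4 s=0: L1-HIT | VC []
  [4] addr=0x11 blk=4 s=0: L1-HIT | VC []
  [5] addr=0x13 blk=4 s=0: L1-HIT | VC []
  [6] addr=0x13 blk=4 s=0: L1-HIT | VC []
  [7] addr=0x12 blk=4 s=0: L1-HIT | VC []
  [8] addr=0x12 blk=4 s=0: L1-HIT | VC []
  [9] addr=0x8 blk=2 s=0: MISS | VC [4]
  [10] addr=0x11 blk=4 s=0: VC-HIT | VC [2]
  [11] addr=0xa blk=2 s=0: VC-HIT | VC [4]

MISSES = 2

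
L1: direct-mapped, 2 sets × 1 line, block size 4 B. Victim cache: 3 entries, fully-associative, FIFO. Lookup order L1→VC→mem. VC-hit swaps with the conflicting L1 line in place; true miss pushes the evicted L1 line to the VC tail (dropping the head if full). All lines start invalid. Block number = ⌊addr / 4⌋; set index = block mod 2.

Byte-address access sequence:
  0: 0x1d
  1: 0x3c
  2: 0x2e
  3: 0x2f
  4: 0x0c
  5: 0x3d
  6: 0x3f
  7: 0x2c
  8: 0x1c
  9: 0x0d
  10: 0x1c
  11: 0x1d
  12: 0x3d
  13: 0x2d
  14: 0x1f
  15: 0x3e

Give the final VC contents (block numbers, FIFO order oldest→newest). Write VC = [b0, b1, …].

VC = [7, 3, 11]

0: 0x1d (blk 7, set 1) → MISS  vc=[]
1: 0x3c (blk 15, set 1) → MISS  vc=[7]
2: 0x2e (blk 11, set 1) → MISS  vc=[7, 15]
3: 0x2f (blk 11, set 1) → L1-HIT  vc=[7, 15]
4: 0xc (blk 3, set 1) → MISS  vc=[7, 15, 11]
5: 0x3d (blk 15, set 1) → VC-HIT  vc=[7, 3, 11]
6: 0x3f (blk 15, set 1) → L1-HIT  vc=[7, 3, 11]
7: 0x2c (blk 11, set 1) → VC-HIT  vc=[7, 3, 15]
8: 0x1c (blk 7, set 1) → VC-HIT  vc=[11, 3, 15]
9: 0xd (blk 3, set 1) → VC-HIT  vc=[11, 7, 15]
10: 0x1c (blk 7, set 1) → VC-HIT  vc=[11, 3, 15]
11: 0x1d (blk 7, set 1) → L1-HIT  vc=[11, 3, 15]
12: 0x3d (blk 15, set 1) → VC-HIT  vc=[11, 3, 7]
13: 0x2d (blk 11, set 1) → VC-HIT  vc=[15, 3, 7]
14: 0x1f (blk 7, set 1) → VC-HIT  vc=[15, 3, 11]
15: 0x3e (blk 15, set 1) → VC-HIT  vc=[7, 3, 11]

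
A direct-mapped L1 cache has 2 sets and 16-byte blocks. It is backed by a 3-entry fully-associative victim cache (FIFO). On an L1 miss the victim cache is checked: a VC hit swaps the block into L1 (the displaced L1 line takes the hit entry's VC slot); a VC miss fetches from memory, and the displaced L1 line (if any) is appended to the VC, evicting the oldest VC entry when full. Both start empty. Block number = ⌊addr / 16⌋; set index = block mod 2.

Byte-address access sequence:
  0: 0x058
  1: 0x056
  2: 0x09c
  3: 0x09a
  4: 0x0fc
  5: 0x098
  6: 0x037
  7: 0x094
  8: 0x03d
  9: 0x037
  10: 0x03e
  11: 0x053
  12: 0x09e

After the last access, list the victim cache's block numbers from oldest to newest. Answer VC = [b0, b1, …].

  [0] addr=0x58 blk=5 s=1: MISS | VC []
  [1] addr=0x56 blk=5 s=1: L1-HIT | VC []
  [2] addr=0x9c blk=9 s=1: MISS | VC [5]
  [3] addr=0x9a blk=9 s=1: L1-HIT | VC [5]
  [4] addr=0xfc blk=15 s=1: MISS | VC [5, 9]
  [5] addr=0x98 blk=9 s=1: VC-HIT | VC [5, 15]
  [6] addr=0x37 blk=3 s=1: MISS | VC [5, 15, 9]
  [7] addr=0x94 blk=9 s=1: VC-HIT | VC [5, 15, 3]
  [8] addr=0x3d blk=3 s=1: VC-HIT | VC [5, 15, 9]
  [9] addr=0x37 blk=3 s=1: L1-HIT | VC [5, 15, 9]
  [10] addr=0x3e blk=3 s=1: L1-HIT | VC [5, 15, 9]
  [11] addr=0x53 blk=5 s=1: VC-HIT | VC [3, 15, 9]
  [12] addr=0x9e blk=9 s=1: VC-HIT | VC [3, 15, 5]

VC = [3, 15, 5]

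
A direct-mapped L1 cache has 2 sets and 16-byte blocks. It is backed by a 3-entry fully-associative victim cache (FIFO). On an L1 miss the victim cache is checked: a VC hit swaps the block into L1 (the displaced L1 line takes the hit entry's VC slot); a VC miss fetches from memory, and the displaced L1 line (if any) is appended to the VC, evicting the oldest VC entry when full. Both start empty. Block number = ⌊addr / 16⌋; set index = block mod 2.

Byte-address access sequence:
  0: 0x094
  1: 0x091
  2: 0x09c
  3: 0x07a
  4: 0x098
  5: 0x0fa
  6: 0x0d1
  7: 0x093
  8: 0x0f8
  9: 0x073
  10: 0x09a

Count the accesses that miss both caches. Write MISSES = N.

MISSES = 4

  [0] addr=0x94 blk=9 s=1: MISS | VC []
  [1] addr=0x91 blk=9 s=1: L1-HIT | VC []
  [2] addr=0x9c blk=9 s=1: L1-HIT | VC []
  [3] addr=0x7a blk=7 s=1: MISS | VC [9]
  [4] addr=0x98 blk=9 s=1: VC-HIT | VC [7]
  [5] addr=0xfa blk=15 s=1: MISS | VC [7, 9]
  [6] addr=0xd1 blk=13 s=1: MISS | VC [7, 9, 15]
  [7] addr=0x93 blk=9 s=1: VC-HIT | VC [7, 13, 15]
  [8] addr=0xf8 blk=15 s=1: VC-HIT | VC [7, 13, 9]
  [9] addr=0x73 blk=7 s=1: VC-HIT | VC [15, 13, 9]
  [10] addr=0x9a blk=9 s=1: VC-HIT | VC [15, 13, 7]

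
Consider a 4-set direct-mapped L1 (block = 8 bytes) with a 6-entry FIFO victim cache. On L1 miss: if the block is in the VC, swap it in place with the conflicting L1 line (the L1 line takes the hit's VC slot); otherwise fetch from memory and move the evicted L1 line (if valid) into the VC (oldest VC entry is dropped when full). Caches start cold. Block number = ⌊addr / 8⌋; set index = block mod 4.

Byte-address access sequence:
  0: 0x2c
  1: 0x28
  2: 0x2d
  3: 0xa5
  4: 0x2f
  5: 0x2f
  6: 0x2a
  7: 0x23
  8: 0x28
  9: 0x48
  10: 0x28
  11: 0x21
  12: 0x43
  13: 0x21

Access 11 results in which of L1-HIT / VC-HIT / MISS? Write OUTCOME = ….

#0 0x2c→b5/s1 MISS; vc=[]
#1 0x28→b5/s1 L1-HIT; vc=[]
#2 0x2d→b5/s1 L1-HIT; vc=[]
#3 0xa5→b20/s0 MISS; vc=[]
#4 0x2f→b5/s1 L1-HIT; vc=[]
#5 0x2f→b5/s1 L1-HIT; vc=[]
#6 0x2a→b5/s1 L1-HIT; vc=[]
#7 0x23→b4/s0 MISS; vc=[20]
#8 0x28→b5/s1 L1-HIT; vc=[20]
#9 0x48→b9/s1 MISS; vc=[20,5]
#10 0x28→b5/s1 VC-HIT; vc=[20,9]
#11 0x21→b4/s0 L1-HIT; vc=[20,9]
#12 0x43→b8/s0 MISS; vc=[20,9,4]
#13 0x21→b4/s0 VC-HIT; vc=[20,9,8]

OUTCOME = L1-HIT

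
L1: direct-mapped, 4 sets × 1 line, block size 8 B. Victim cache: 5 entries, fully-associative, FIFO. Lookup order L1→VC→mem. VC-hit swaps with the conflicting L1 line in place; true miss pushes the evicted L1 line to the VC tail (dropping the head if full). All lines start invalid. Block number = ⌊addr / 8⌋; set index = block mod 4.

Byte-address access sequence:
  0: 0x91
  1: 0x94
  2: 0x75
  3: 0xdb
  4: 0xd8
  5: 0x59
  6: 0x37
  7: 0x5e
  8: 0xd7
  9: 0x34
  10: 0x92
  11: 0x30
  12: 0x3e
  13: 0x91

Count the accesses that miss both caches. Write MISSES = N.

  [0] addr=0x91 blk=18 s=2: MISS | VC []
  [1] addr=0x94 blk=18 s=2: L1-HIT | VC []
  [2] addr=0x75 blk=14 s=2: MISS | VC [18]
  [3] addr=0xdb blk=27 s=3: MISS | VC [18]
  [4] addr=0xd8 blk=27 s=3: L1-HIT | VC [18]
  [5] addr=0x59 blk=11 s=3: MISS | VC [18, 27]
  [6] addr=0x37 blk=6 s=2: MISS | VC [18, 27, 14]
  [7] addr=0x5e blk=11 s=3: L1-HIT | VC [18, 27, 14]
  [8] addr=0xd7 blk=26 s=2: MISS | VC [18, 27, 14, 6]
  [9] addr=0x34 blk=6 s=2: VC-HIT | VC [18, 27, 14, 26]
  [10] addr=0x92 blk=18 s=2: VC-HIT | VC [6, 27, 14, 26]
  [11] addr=0x30 blk=6 s=2: VC-HIT | VC [18, 27, 14, 26]
  [12] addr=0x3e blk=7 s=3: MISS | VC [18, 27, 14, 26, 11]
  [13] addr=0x91 blk=18 s=2: VC-HIT | VC [6, 27, 14, 26, 11]

MISSES = 7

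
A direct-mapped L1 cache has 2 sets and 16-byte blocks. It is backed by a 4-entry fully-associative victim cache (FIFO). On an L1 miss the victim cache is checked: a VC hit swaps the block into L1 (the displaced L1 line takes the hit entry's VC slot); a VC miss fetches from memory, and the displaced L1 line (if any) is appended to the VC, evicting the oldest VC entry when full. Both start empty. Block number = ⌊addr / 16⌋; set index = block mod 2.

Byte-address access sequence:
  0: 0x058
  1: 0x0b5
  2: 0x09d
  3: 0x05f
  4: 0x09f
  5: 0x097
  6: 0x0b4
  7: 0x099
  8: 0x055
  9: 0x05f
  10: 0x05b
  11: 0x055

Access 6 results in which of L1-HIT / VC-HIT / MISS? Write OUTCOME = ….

OUTCOME = VC-HIT

#0 0x58→b5/s1 MISS; vc=[]
#1 0xb5→b11/s1 MISS; vc=[5]
#2 0x9d→b9/s1 MISS; vc=[5,11]
#3 0x5f→b5/s1 VC-HIT; vc=[9,11]
#4 0x9f→b9/s1 VC-HIT; vc=[5,11]
#5 0x97→b9/s1 L1-HIT; vc=[5,11]
#6 0xb4→b11/s1 VC-HIT; vc=[5,9]
#7 0x99→b9/s1 VC-HIT; vc=[5,11]
#8 0x55→b5/s1 VC-HIT; vc=[9,11]
#9 0x5f→b5/s1 L1-HIT; vc=[9,11]
#10 0x5b→b5/s1 L1-HIT; vc=[9,11]
#11 0x55→b5/s1 L1-HIT; vc=[9,11]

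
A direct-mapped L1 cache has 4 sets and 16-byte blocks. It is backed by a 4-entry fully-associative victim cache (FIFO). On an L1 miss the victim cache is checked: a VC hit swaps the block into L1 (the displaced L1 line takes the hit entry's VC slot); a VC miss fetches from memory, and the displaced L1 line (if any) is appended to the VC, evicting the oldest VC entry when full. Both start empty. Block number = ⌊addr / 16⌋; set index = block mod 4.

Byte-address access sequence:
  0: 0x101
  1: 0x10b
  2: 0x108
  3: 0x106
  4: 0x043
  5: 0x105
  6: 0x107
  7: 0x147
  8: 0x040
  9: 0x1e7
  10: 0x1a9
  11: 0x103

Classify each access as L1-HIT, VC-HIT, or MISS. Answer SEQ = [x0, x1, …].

#0 0x101→b16/s0 MISS; vc=[]
#1 0x10b→b16/s0 L1-HIT; vc=[]
#2 0x108→b16/s0 L1-HIT; vc=[]
#3 0x106→b16/s0 L1-HIT; vc=[]
#4 0x43→b4/s0 MISS; vc=[16]
#5 0x105→b16/s0 VC-HIT; vc=[4]
#6 0x107→b16/s0 L1-HIT; vc=[4]
#7 0x147→b20/s0 MISS; vc=[4,16]
#8 0x40→b4/s0 VC-HIT; vc=[20,16]
#9 0x1e7→b30/s2 MISS; vc=[20,16]
#10 0x1a9→b26/s2 MISS; vc=[20,16,30]
#11 0x103→b16/s0 VC-HIT; vc=[20,4,30]

SEQ = [MISS, L1-HIT, L1-HIT, L1-HIT, MISS, VC-HIT, L1-HIT, MISS, VC-HIT, MISS, MISS, VC-HIT]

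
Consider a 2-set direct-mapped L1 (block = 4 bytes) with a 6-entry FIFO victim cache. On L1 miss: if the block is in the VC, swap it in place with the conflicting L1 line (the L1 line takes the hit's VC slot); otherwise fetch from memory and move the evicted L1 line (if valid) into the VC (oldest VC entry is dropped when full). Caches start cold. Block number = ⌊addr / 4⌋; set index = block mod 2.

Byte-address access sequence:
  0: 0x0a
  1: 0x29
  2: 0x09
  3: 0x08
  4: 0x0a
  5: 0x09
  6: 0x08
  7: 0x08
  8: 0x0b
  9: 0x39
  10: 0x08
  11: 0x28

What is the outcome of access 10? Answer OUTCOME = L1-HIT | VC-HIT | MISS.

OUTCOME = VC-HIT

#0 0xa→b2/s0 MISS; vc=[]
#1 0x29→b10/s0 MISS; vc=[2]
#2 0x9→b2/s0 VC-HIT; vc=[10]
#3 0x8→b2/s0 L1-HIT; vc=[10]
#4 0xa→b2/s0 L1-HIT; vc=[10]
#5 0x9→b2/s0 L1-HIT; vc=[10]
#6 0x8→b2/s0 L1-HIT; vc=[10]
#7 0x8→b2/s0 L1-HIT; vc=[10]
#8 0xb→b2/s0 L1-HIT; vc=[10]
#9 0x39→b14/s0 MISS; vc=[10,2]
#10 0x8→b2/s0 VC-HIT; vc=[10,14]
#11 0x28→b10/s0 VC-HIT; vc=[2,14]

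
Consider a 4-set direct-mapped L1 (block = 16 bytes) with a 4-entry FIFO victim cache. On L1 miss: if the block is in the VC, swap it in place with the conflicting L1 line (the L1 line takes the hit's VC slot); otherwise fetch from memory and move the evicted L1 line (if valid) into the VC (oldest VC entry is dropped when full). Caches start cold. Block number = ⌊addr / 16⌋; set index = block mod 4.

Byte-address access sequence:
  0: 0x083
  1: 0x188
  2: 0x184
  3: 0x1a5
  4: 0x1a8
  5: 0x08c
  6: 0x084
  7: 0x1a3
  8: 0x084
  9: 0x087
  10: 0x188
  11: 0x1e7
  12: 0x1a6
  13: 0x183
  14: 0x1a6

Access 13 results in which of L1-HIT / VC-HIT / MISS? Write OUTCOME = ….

OUTCOME = L1-HIT

0: 0x83 (blk 8, set 0) → MISS  vc=[]
1: 0x188 (blk 24, set 0) → MISS  vc=[8]
2: 0x184 (blk 24, set 0) → L1-HIT  vc=[8]
3: 0x1a5 (blk 26, set 2) → MISS  vc=[8]
4: 0x1a8 (blk 26, set 2) → L1-HIT  vc=[8]
5: 0x8c (blk 8, set 0) → VC-HIT  vc=[24]
6: 0x84 (blk 8, set 0) → L1-HIT  vc=[24]
7: 0x1a3 (blk 26, set 2) → L1-HIT  vc=[24]
8: 0x84 (blk 8, set 0) → L1-HIT  vc=[24]
9: 0x87 (blk 8, set 0) → L1-HIT  vc=[24]
10: 0x188 (blk 24, set 0) → VC-HIT  vc=[8]
11: 0x1e7 (blk 30, set 2) → MISS  vc=[8, 26]
12: 0x1a6 (blk 26, set 2) → VC-HIT  vc=[8, 30]
13: 0x183 (blk 24, set 0) → L1-HIT  vc=[8, 30]
14: 0x1a6 (blk 26, set 2) → L1-HIT  vc=[8, 30]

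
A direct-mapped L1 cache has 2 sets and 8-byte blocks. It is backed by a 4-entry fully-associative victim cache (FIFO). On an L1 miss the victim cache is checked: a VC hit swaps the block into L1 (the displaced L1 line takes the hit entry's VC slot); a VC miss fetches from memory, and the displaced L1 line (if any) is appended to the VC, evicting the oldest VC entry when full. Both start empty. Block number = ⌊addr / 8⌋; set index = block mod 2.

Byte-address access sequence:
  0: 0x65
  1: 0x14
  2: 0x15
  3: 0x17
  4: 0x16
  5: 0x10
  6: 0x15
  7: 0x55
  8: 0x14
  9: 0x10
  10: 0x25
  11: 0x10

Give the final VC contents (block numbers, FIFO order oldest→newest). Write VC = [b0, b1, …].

  [0] addr=0x65 blk=12 s=0: MISS | VC []
  [1] addr=0x14 blk=2 s=0: MISS | VC [12]
  [2] addr=0x15 blk=2 s=0: L1-HIT | VC [12]
  [3] addr=0x17 blk=2 s=0: L1-HIT | VC [12]
  [4] addr=0x16 blk=2 s=0: L1-HIT | VC [12]
  [5] addr=0x10 blk=2 s=0: L1-HIT | VC [12]
  [6] addr=0x15 blk=2 s=0: L1-HIT | VC [12]
  [7] addr=0x55 blk=10 s=0: MISS | VC [12, 2]
  [8] addr=0x14 blk=2 s=0: VC-HIT | VC [12, 10]
  [9] addr=0x10 blk=2 s=0: L1-HIT | VC [12, 10]
  [10] addr=0x25 blk=4 s=0: MISS | VC [12, 10, 2]
  [11] addr=0x10 blk=2 s=0: VC-HIT | VC [12, 10, 4]

VC = [12, 10, 4]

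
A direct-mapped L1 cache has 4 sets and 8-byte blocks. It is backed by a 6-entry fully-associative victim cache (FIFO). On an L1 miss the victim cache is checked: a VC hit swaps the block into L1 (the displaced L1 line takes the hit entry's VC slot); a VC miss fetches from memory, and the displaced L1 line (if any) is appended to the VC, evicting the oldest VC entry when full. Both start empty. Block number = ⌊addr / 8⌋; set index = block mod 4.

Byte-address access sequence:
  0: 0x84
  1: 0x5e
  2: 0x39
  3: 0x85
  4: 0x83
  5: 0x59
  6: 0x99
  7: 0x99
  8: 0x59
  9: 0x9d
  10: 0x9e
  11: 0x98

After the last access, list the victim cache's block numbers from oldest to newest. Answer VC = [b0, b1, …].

0: 0x84 (blk 16, set 0) → MISS  vc=[]
1: 0x5e (blk 11, set 3) → MISS  vc=[]
2: 0x39 (blk 7, set 3) → MISS  vc=[11]
3: 0x85 (blk 16, set 0) → L1-HIT  vc=[11]
4: 0x83 (blk 16, set 0) → L1-HIT  vc=[11]
5: 0x59 (blk 11, set 3) → VC-HIT  vc=[7]
6: 0x99 (blk 19, set 3) → MISS  vc=[7, 11]
7: 0x99 (blk 19, set 3) → L1-HIT  vc=[7, 11]
8: 0x59 (blk 11, set 3) → VC-HIT  vc=[7, 19]
9: 0x9d (blk 19, set 3) → VC-HIT  vc=[7, 11]
10: 0x9e (blk 19, set 3) → L1-HIT  vc=[7, 11]
11: 0x98 (blk 19, set 3) → L1-HIT  vc=[7, 11]

VC = [7, 11]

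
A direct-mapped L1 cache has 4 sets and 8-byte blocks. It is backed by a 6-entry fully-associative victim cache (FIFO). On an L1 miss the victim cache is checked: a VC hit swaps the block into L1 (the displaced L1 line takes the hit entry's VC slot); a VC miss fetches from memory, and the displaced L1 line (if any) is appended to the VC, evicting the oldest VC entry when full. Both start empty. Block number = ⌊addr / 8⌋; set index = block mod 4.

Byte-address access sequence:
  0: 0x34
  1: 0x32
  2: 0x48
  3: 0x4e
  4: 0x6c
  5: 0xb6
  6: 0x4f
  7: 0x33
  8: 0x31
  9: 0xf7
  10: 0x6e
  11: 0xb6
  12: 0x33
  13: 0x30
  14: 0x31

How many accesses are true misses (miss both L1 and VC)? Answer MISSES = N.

MISSES = 5

0: 0x34 (blk 6, set 2) → MISS  vc=[]
1: 0x32 (blk 6, set 2) → L1-HIT  vc=[]
2: 0x48 (blk 9, set 1) → MISS  vc=[]
3: 0x4e (blk 9, set 1) → L1-HIT  vc=[]
4: 0x6c (blk 13, set 1) → MISS  vc=[9]
5: 0xb6 (blk 22, set 2) → MISS  vc=[9, 6]
6: 0x4f (blk 9, set 1) → VC-HIT  vc=[13, 6]
7: 0x33 (blk 6, set 2) → VC-HIT  vc=[13, 22]
8: 0x31 (blk 6, set 2) → L1-HIT  vc=[13, 22]
9: 0xf7 (blk 30, set 2) → MISS  vc=[13, 22, 6]
10: 0x6e (blk 13, set 1) → VC-HIT  vc=[9, 22, 6]
11: 0xb6 (blk 22, set 2) → VC-HIT  vc=[9, 30, 6]
12: 0x33 (blk 6, set 2) → VC-HIT  vc=[9, 30, 22]
13: 0x30 (blk 6, set 2) → L1-HIT  vc=[9, 30, 22]
14: 0x31 (blk 6, set 2) → L1-HIT  vc=[9, 30, 22]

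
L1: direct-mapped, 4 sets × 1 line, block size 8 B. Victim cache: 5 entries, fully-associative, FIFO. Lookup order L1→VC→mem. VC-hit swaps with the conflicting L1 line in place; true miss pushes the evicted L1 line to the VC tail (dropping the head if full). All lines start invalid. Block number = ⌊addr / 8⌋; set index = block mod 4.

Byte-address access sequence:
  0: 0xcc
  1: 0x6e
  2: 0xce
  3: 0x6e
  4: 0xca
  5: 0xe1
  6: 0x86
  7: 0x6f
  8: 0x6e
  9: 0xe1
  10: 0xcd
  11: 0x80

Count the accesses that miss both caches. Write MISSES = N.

0: 0xcc (blk 25, set 1) → MISS  vc=[]
1: 0x6e (blk 13, set 1) → MISS  vc=[25]
2: 0xce (blk 25, set 1) → VC-HIT  vc=[13]
3: 0x6e (blk 13, set 1) → VC-HIT  vc=[25]
4: 0xca (blk 25, set 1) → VC-HIT  vc=[13]
5: 0xe1 (blk 28, set 0) → MISS  vc=[13]
6: 0x86 (blk 16, set 0) → MISS  vc=[13, 28]
7: 0x6f (blk 13, set 1) → VC-HIT  vc=[25, 28]
8: 0x6e (blk 13, set 1) → L1-HIT  vc=[25, 28]
9: 0xe1 (blk 28, set 0) → VC-HIT  vc=[25, 16]
10: 0xcd (blk 25, set 1) → VC-HIT  vc=[13, 16]
11: 0x80 (blk 16, set 0) → VC-HIT  vc=[13, 28]

MISSES = 4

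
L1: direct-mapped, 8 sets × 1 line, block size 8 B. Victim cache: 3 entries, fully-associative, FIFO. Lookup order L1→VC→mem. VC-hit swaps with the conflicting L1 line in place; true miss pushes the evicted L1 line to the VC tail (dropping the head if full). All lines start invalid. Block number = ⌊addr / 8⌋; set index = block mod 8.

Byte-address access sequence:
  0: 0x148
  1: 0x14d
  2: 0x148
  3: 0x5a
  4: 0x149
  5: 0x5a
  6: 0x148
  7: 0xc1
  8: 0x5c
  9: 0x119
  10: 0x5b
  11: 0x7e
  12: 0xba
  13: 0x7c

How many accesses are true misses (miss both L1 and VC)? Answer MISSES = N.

MISSES = 6

#0 0x148→b41/s1 MISS; vc=[]
#1 0x14d→b41/s1 L1-HIT; vc=[]
#2 0x148→b41/s1 L1-HIT; vc=[]
#3 0x5a→b11/s3 MISS; vc=[]
#4 0x149→b41/s1 L1-HIT; vc=[]
#5 0x5a→b11/s3 L1-HIT; vc=[]
#6 0x148→b41/s1 L1-HIT; vc=[]
#7 0xc1→b24/s0 MISS; vc=[]
#8 0x5c→b11/s3 L1-HIT; vc=[]
#9 0x119→b35/s3 MISS; vc=[11]
#10 0x5b→b11/s3 VC-HIT; vc=[35]
#11 0x7e→b15/s7 MISS; vc=[35]
#12 0xba→b23/s7 MISS; vc=[35,15]
#13 0x7c→b15/s7 VC-HIT; vc=[35,23]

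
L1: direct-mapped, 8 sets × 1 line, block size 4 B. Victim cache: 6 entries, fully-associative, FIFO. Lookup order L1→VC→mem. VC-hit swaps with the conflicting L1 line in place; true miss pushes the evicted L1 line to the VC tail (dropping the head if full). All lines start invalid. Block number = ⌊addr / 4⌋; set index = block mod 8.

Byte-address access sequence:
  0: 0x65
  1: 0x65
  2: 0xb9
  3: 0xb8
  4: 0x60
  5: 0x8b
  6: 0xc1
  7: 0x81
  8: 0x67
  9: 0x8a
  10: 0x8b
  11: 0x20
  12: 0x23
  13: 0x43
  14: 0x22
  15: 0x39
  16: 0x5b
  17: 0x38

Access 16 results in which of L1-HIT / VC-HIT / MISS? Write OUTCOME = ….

OUTCOME = MISS

#0 0x65→b25/s1 MISS; vc=[]
#1 0x65→b25/s1 L1-HIT; vc=[]
#2 0xb9→b46/s6 MISS; vc=[]
#3 0xb8→b46/s6 L1-HIT; vc=[]
#4 0x60→b24/s0 MISS; vc=[]
#5 0x8b→b34/s2 MISS; vc=[]
#6 0xc1→b48/s0 MISS; vc=[24]
#7 0x81→b32/s0 MISS; vc=[24,48]
#8 0x67→b25/s1 L1-HIT; vc=[24,48]
#9 0x8a→b34/s2 L1-HIT; vc=[24,48]
#10 0x8b→b34/s2 L1-HIT; vc=[24,48]
#11 0x20→b8/s0 MISS; vc=[24,48,32]
#12 0x23→b8/s0 L1-HIT; vc=[24,48,32]
#13 0x43→b16/s0 MISS; vc=[24,48,32,8]
#14 0x22→b8/s0 VC-HIT; vc=[24,48,32,16]
#15 0x39→b14/s6 MISS; vc=[24,48,32,16,46]
#16 0x5b→b22/s6 MISS; vc=[24,48,32,16,46,14]
#17 0x38→b14/s6 VC-HIT; vc=[24,48,32,16,46,22]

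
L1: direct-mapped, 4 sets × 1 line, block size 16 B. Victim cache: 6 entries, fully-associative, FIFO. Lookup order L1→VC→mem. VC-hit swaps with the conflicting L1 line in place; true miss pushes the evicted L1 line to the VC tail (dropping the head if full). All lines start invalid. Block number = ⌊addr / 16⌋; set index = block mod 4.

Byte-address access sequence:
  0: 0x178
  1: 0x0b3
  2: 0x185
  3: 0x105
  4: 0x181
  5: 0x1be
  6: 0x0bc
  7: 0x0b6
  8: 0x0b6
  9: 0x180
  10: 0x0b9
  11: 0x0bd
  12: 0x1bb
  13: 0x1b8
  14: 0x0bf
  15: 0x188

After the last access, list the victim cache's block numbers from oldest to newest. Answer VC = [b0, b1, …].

VC = [23, 16, 27]

  [0] addr=0x178 blk=23 s=3: MISS | VC []
  [1] addr=0xb3 blk=11 s=3: MISS | VC [23]
  [2] addr=0x185 blk=24 s=0: MISS | VC [23]
  [3] addr=0x105 blk=16 s=0: MISS | VC [23, 24]
  [4] addr=0x181 blk=24 s=0: VC-HIT | VC [23, 16]
  [5] addr=0x1be blk=27 s=3: MISS | VC [23, 16, 11]
  [6] addr=0xbc blk=11 s=3: VC-HIT | VC [23, 16, 27]
  [7] addr=0xb6 blk=11 s=3: L1-HIT | VC [23, 16, 27]
  [8] addr=0xb6 blk=11 s=3: L1-HIT | VC [23, 16, 27]
  [9] addr=0x180 blk=24 s=0: L1-HIT | VC [23, 16, 27]
  [10] addr=0xb9 blk=11 s=3: L1-HIT | VC [23, 16, 27]
  [11] addr=0xbd blk=11 s=3: L1-HIT | VC [23, 16, 27]
  [12] addr=0x1bb blk=27 s=3: VC-HIT | VC [23, 16, 11]
  [13] addr=0x1b8 blk=27 s=3: L1-HIT | VC [23, 16, 11]
  [14] addr=0xbf blk=11 s=3: VC-HIT | VC [23, 16, 27]
  [15] addr=0x188 blk=24 s=0: L1-HIT | VC [23, 16, 27]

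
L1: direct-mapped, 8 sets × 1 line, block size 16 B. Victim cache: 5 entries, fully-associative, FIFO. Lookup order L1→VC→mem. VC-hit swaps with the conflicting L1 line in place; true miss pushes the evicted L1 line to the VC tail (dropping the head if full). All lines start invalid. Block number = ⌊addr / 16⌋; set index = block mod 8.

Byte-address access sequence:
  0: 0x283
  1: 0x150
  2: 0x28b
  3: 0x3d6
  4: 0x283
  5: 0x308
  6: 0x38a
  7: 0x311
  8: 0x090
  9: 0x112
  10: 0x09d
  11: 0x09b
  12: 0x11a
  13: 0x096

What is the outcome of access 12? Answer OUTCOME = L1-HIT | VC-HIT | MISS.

OUTCOME = VC-HIT

0: 0x283 (blk 40, set 0) → MISS  vc=[]
1: 0x150 (blk 21, set 5) → MISS  vc=[]
2: 0x28b (blk 40, set 0) → L1-HIT  vc=[]
3: 0x3d6 (blk 61, set 5) → MISS  vc=[21]
4: 0x283 (blk 40, set 0) → L1-HIT  vc=[21]
5: 0x308 (blk 48, set 0) → MISS  vc=[21, 40]
6: 0x38a (blk 56, set 0) → MISS  vc=[21, 40, 48]
7: 0x311 (blk 49, set 1) → MISS  vc=[21, 40, 48]
8: 0x90 (blk 9, set 1) → MISS  vc=[21, 40, 48, 49]
9: 0x112 (blk 17, set 1) → MISS  vc=[21, 40, 48, 49, 9]
10: 0x9d (blk 9, set 1) → VC-HIT  vc=[21, 40, 48, 49, 17]
11: 0x9b (blk 9, set 1) → L1-HIT  vc=[21, 40, 48, 49, 17]
12: 0x11a (blk 17, set 1) → VC-HIT  vc=[21, 40, 48, 49, 9]
13: 0x96 (blk 9, set 1) → VC-HIT  vc=[21, 40, 48, 49, 17]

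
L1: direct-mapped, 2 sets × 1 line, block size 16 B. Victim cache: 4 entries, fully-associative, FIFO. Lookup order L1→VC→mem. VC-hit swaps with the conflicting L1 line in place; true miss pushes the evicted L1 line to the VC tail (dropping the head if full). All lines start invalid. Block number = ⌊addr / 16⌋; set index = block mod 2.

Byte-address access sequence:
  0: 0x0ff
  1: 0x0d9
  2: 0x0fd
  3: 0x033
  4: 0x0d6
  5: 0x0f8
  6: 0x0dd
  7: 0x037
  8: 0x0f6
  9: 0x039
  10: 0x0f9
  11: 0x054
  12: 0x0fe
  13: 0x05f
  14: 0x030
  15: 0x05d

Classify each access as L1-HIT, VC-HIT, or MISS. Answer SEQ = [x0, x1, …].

SEQ = [MISS, MISS, VC-HIT, MISS, VC-HIT, VC-HIT, VC-HIT, VC-HIT, VC-HIT, VC-HIT, VC-HIT, MISS, VC-HIT, VC-HIT, VC-HIT, VC-HIT]

  [0] addr=0xff blk=15 s=1: MISS | VC []
  [1] addr=0xd9 blk=13 s=1: MISS | VC [15]
  [2] addr=0xfd blk=15 s=1: VC-HIT | VC [13]
  [3] addr=0x33 blk=3 s=1: MISS | VC [13, 15]
  [4] addr=0xd6 blk=13 s=1: VC-HIT | VC [3, 15]
  [5] addr=0xf8 blk=15 s=1: VC-HIT | VC [3, 13]
  [6] addr=0xdd blk=13 s=1: VC-HIT | VC [3, 15]
  [7] addr=0x37 blk=3 s=1: VC-HIT | VC [13, 15]
  [8] addr=0xf6 blk=15 s=1: VC-HIT | VC [13, 3]
  [9] addr=0x39 blk=3 s=1: VC-HIT | VC [13, 15]
  [10] addr=0xf9 blk=15 s=1: VC-HIT | VC [13, 3]
  [11] addr=0x54 blk=5 s=1: MISS | VC [13, 3, 15]
  [12] addr=0xfe blk=15 s=1: VC-HIT | VC [13, 3, 5]
  [13] addr=0x5f blk=5 s=1: VC-HIT | VC [13, 3, 15]
  [14] addr=0x30 blk=3 s=1: VC-HIT | VC [13, 5, 15]
  [15] addr=0x5d blk=5 s=1: VC-HIT | VC [13, 3, 15]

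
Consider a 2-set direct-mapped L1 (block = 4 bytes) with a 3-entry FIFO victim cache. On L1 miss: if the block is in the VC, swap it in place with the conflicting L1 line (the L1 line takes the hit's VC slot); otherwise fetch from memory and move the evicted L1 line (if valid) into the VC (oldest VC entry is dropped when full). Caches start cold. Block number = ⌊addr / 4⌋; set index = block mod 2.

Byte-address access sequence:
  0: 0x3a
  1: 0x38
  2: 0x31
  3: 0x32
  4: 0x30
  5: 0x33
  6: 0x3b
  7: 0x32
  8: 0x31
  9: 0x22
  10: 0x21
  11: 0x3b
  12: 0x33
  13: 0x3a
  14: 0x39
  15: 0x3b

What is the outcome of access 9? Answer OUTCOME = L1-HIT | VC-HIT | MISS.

  [0] addr=0x3a blk=14 s=0: MISS | VC []
  [1] addr=0x38 blk=14 s=0: L1-HIT | VC []
  [2] addr=0x31 blk=12 s=0: MISS | VC [14]
  [3] addr=0x32 blk=12 s=0: L1-HIT | VC [14]
  [4] addr=0x30 blk=12 s=0: L1-HIT | VC [14]
  [5] addr=0x33 blk=12 s=0: L1-HIT | VC [14]
  [6] addr=0x3b blk=14 s=0: VC-HIT | VC [12]
  [7] addr=0x32 blk=12 s=0: VC-HIT | VC [14]
  [8] addr=0x31 blk=12 s=0: L1-HIT | VC [14]
  [9] addr=0x22 blk=8 s=0: MISS | VC [14, 12]
  [10] addr=0x21 blk=8 s=0: L1-HIT | VC [14, 12]
  [11] addr=0x3b blk=14 s=0: VC-HIT | VC [8, 12]
  [12] addr=0x33 blk=12 s=0: VC-HIT | VC [8, 14]
  [13] addr=0x3a blk=14 s=0: VC-HIT | VC [8, 12]
  [14] addr=0x39 blk=14 s=0: L1-HIT | VC [8, 12]
  [15] addr=0x3b blk=14 s=0: L1-HIT | VC [8, 12]

OUTCOME = MISS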